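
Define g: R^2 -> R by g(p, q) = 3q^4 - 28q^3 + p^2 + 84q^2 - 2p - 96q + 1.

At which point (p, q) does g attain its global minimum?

(1, 4)

g(p,q) separates as A(p) + B(q) + 1, so its minimum is min A + min B + 1.
A'(p) = 2p - 2 vanishes at p ∈ {1}; B'(q) = 12(q - 4)(q - 2)(q - 1) vanishes at q ∈ {1, 2, 4}.
Local minima of A (where A''>0): A(1)=-1. Local minima of B: B(1)=-37, B(4)=-64.
So the global minimum of g is A(1) + B(4) + 1 = -1 − 64 + 1 = -64, attained at (1, 4).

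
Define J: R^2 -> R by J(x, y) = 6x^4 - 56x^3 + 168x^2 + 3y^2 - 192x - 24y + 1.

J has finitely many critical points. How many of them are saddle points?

J separates as a function of x plus a function of y, so ∇J=0 decouples.
∂J/∂x = 24(x - 4)(x - 2)(x - 1) = 0 at x ∈ {1, 2, 4}; ∂J/∂y = 6(y - 4) = 0 at y ∈ {4}.
The Hessian is diagonal: diag(J_xx, J_yy). Second derivatives: J_xx(1)=72, J_xx(2)=-48, J_xx(4)=144; J_yy(4)=6.
Saddle points occur where the two diagonal entries have opposite signs: (2, 4). Count: 1.

1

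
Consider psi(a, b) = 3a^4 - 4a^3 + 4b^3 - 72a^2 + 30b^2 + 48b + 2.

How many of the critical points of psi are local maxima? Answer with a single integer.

psi separates as a function of a plus a function of b, so ∇psi=0 decouples.
∂psi/∂a = 12a(a - 4)(a + 3) = 0 at a ∈ {-3, 0, 4}; ∂psi/∂b = 12(b + 1)(b + 4) = 0 at b ∈ {-4, -1}.
The Hessian is diagonal: diag(psi_aa, psi_bb). Second derivatives: psi_aa(-3)=252, psi_aa(0)=-144, psi_aa(4)=336; psi_bb(-4)=-36, psi_bb(-1)=36.
Local maxima occur where both diagonal entries negative: (0, -4). Count: 1.

1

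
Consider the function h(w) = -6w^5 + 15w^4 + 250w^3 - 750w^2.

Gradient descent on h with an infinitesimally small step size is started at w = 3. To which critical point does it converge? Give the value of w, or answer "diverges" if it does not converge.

2

h'(w) = -30w(w - 5)(w - 2)(w + 5), so h'(3) = 1440.
Gradient descent moves in the -h' direction, i.e. w is decreasing.
The nearest critical point in that direction is w = 2, where h'' = 1260 > 0 (a local minimum). The iterate converges there.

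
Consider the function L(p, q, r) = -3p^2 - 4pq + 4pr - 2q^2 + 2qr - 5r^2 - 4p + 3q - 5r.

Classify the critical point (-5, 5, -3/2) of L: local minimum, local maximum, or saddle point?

The Hessian is constant: H = [[-6, -4, 4], [-4, -4, 2], [4, 2, -10]].
Leading principal minors: Δ₁ = -6, Δ₂ = 8, Δ₃ = -56.
The minors alternate sign starting negative (−, +, −), so H is negative definite: a local maximum.

local maximum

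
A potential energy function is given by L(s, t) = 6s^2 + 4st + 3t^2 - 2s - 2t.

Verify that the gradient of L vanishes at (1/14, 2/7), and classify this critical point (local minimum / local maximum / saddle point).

∇L = (12s + 4t - 2, 4s + 6t - 2); substituting (1/14, 2/7) gives ∇L = (0, 0), so (1/14, 2/7) is indeed a critical point.
The Hessian of L is constant: H = [[12, 4], [4, 6]].
det(H) = 12·6 − 4² = 56.
det(H) > 0 and tr(H) = 18 > 0, so H is positive definite and the point is a local minimum.

local minimum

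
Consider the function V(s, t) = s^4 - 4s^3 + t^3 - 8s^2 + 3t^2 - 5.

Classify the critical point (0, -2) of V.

The mixed partial ∂²V/∂s∂t is 0, so the Hessian at any point is diag(V_ss, V_tt) = diag(4(3s^2 - 6s - 4), 6(t + 1)).
At (0, -2): H = diag(-16, -6).
Both eigenvalues are negative, so H is negative definite: a local maximum.

local maximum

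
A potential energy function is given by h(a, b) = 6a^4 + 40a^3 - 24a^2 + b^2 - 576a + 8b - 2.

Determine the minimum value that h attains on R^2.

h(a,b) separates as P(a) + Q(b) − 2, so its minimum is min P + min Q − 2.
P'(a) = 24(a - 2)(a + 3)(a + 4) vanishes at a ∈ {-4, -3, 2}; Q'(b) = 2b + 8 vanishes at b ∈ {-4}.
Local minima of P (where P''>0): P(-4)=896, P(2)=-832. Local minima of Q: Q(-4)=-16.
So the global minimum of h is P(2) + Q(-4) − 2 = -832 − 16 − 2 = -850, attained at (2, -4).

-850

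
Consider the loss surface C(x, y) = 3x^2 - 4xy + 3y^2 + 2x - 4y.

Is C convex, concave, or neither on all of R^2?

C is quadratic, so its Hessian is the constant matrix H = [[6, -4], [-4, 6]].
det(H) = 20, tr(H) = 12.
det(H) > 0 and tr(H) > 0, so H is positive definite everywhere: convex.

convex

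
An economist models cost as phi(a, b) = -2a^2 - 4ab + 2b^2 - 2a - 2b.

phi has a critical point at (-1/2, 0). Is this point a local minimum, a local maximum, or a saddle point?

saddle point

The Hessian of phi is constant: H = [[-4, -4], [-4, 4]].
det(H) = (-4)·4 − (-4)² = -32.
Since det(H) < 0, H is indefinite and the critical point is a saddle point.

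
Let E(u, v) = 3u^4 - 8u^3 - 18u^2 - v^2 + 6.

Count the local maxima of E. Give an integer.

1

E separates as a function of u plus a function of v, so ∇E=0 decouples.
∂E/∂u = 12u(u - 3)(u + 1) = 0 at u ∈ {-1, 0, 3}; ∂E/∂v = -2v = 0 at v ∈ {0}.
The Hessian is diagonal: diag(E_uu, E_vv). Second derivatives: E_uu(-1)=48, E_uu(0)=-36, E_uu(3)=144; E_vv(0)=-2.
Local maxima occur where both diagonal entries negative: (0, 0). Count: 1.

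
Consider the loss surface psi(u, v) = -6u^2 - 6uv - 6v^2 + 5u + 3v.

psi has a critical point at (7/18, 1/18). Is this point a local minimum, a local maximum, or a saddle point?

local maximum

The Hessian of psi is constant: H = [[-12, -6], [-6, -12]].
det(H) = (-12)·(-12) − (-6)² = 108.
det(H) > 0 and tr(H) = -24 < 0, so H is negative definite and the point is a local maximum.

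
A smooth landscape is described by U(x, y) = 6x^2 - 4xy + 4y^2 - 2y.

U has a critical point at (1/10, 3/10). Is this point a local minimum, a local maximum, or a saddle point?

The Hessian of U is constant: H = [[12, -4], [-4, 8]].
det(H) = 12·8 − (-4)² = 80.
det(H) > 0 and tr(H) = 20 > 0, so H is positive definite and the point is a local minimum.

local minimum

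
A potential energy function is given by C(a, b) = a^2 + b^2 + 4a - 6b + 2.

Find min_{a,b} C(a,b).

C(a,b) separates as P(a) + Q(b) + 2, so its minimum is min P + min Q + 2.
P'(a) = 2a + 4 vanishes at a ∈ {-2}; Q'(b) = 2b - 6 vanishes at b ∈ {3}.
Local minima of P (where P''>0): P(-2)=-4. Local minima of Q: Q(3)=-9.
So the global minimum of C is P(-2) + Q(3) + 2 = -4 − 9 + 2 = -11, attained at (-2, 3).

-11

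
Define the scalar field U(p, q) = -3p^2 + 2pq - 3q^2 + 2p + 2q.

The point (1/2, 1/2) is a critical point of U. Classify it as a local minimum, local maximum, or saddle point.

local maximum

The Hessian of U is constant: H = [[-6, 2], [2, -6]].
det(H) = (-6)·(-6) − 2² = 32.
det(H) > 0 and tr(H) = -12 < 0, so H is negative definite and the point is a local maximum.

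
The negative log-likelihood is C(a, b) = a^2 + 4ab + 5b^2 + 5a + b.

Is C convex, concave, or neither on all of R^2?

C is quadratic, so its Hessian is the constant matrix H = [[2, 4], [4, 10]].
det(H) = 4, tr(H) = 12.
det(H) > 0 and tr(H) > 0, so H is positive definite everywhere: convex.

convex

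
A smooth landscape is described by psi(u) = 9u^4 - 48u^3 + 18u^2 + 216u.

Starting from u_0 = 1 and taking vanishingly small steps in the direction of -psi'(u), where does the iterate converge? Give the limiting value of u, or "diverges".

psi'(u) = 36(u - 3)(u - 2)(u + 1), so psi'(1) = 144.
Gradient descent moves in the -psi' direction, i.e. u is decreasing.
The nearest critical point in that direction is u = -1, where psi'' = 432 > 0 (a local minimum). The iterate converges there.

-1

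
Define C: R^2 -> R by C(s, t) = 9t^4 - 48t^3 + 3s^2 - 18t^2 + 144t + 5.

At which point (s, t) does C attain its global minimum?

C(s,t) separates as P(s) + Q(t) + 5, so its minimum is min P + min Q + 5.
P'(s) = 6s vanishes at s ∈ {0}; Q'(t) = 36(t - 4)(t - 1)(t + 1) vanishes at t ∈ {-1, 1, 4}.
Local minima of P (where P''>0): P(0)=0. Local minima of Q: Q(-1)=-105, Q(4)=-480.
So the global minimum of C is P(0) + Q(4) + 5 = 0 − 480 + 5 = -475, attained at (0, 4).

(0, 4)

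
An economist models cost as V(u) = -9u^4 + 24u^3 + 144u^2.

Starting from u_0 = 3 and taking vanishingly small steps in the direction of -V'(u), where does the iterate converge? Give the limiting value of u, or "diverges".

0

V'(u) = -36u(u - 4)(u + 2), so V'(3) = 540.
Gradient descent moves in the -V' direction, i.e. u is decreasing.
The nearest critical point in that direction is u = 0, where V'' = 288 > 0 (a local minimum). The iterate converges there.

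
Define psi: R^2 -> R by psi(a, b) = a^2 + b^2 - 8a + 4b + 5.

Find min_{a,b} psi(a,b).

-15

psi(a,b) separates as P(a) + Q(b) + 5, so its minimum is min P + min Q + 5.
P'(a) = 2a - 8 vanishes at a ∈ {4}; Q'(b) = 2b + 4 vanishes at b ∈ {-2}.
Local minima of P (where P''>0): P(4)=-16. Local minima of Q: Q(-2)=-4.
So the global minimum of psi is P(4) + Q(-2) + 5 = -16 − 4 + 5 = -15, attained at (4, -2).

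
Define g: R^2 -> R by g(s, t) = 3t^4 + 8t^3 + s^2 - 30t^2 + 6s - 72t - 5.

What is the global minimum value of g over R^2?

g(s,t) separates as P(s) + Q(t) − 5, so its minimum is min P + min Q − 5.
P'(s) = 2s + 6 vanishes at s ∈ {-3}; Q'(t) = 12(t - 2)(t + 1)(t + 3) vanishes at t ∈ {-3, -1, 2}.
Local minima of P (where P''>0): P(-3)=-9. Local minima of Q: Q(-3)=-27, Q(2)=-152.
So the global minimum of g is P(-3) + Q(2) − 5 = -9 − 152 − 5 = -166, attained at (-3, 2).

-166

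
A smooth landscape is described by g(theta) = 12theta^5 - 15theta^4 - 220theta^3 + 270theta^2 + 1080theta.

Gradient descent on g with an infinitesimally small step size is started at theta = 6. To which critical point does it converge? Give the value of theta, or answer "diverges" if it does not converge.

3

g'(theta) = 60(theta - 3)(theta - 2)(theta + 1)(theta + 3), so g'(6) = 45360.
Gradient descent moves in the -g' direction, i.e. theta is decreasing.
The nearest critical point in that direction is theta = 3, where g'' = 1440 > 0 (a local minimum). The iterate converges there.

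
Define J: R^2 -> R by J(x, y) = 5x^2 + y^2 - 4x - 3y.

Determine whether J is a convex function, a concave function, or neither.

convex

J is quadratic, so its Hessian is the constant matrix H = [[10, 0], [0, 2]].
det(H) = 20, tr(H) = 12.
det(H) > 0 and tr(H) > 0, so H is positive definite everywhere: convex.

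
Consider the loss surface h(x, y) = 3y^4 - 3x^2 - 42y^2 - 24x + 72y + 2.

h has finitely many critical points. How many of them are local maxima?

h separates as a function of x plus a function of y, so ∇h=0 decouples.
∂h/∂x = -6(x + 4) = 0 at x ∈ {-4}; ∂h/∂y = 12(y - 2)(y - 1)(y + 3) = 0 at y ∈ {-3, 1, 2}.
The Hessian is diagonal: diag(h_xx, h_yy). Second derivatives: h_xx(-4)=-6; h_yy(-3)=240, h_yy(1)=-48, h_yy(2)=60.
Local maxima occur where both diagonal entries negative: (-4, 1). Count: 1.

1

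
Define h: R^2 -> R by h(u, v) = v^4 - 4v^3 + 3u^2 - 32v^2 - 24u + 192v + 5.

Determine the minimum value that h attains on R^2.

-811

h(u,v) separates as P(u) + Q(v) + 5, so its minimum is min P + min Q + 5.
P'(u) = 6u - 24 vanishes at u ∈ {4}; Q'(v) = 4(v - 4)(v - 3)(v + 4) vanishes at v ∈ {-4, 3, 4}.
Local minima of P (where P''>0): P(4)=-48. Local minima of Q: Q(-4)=-768, Q(4)=256.
So the global minimum of h is P(4) + Q(-4) + 5 = -48 − 768 + 5 = -811, attained at (4, -4).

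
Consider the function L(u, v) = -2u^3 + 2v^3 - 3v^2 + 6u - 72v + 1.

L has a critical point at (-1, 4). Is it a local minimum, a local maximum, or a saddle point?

local minimum

The mixed partial ∂²L/∂u∂v is 0, so the Hessian at any point is diag(L_uu, L_vv) = diag(-12u, 6(2v - 1)).
At (-1, 4): H = diag(12, 42).
Both eigenvalues are positive, so H is positive definite: a local minimum.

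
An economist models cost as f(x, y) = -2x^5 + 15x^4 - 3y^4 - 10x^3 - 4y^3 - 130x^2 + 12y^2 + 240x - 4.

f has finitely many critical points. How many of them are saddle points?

f separates as a function of x plus a function of y, so ∇f=0 decouples.
∂f/∂x = -10(x - 4)(x - 3)(x - 1)(x + 2) = 0 at x ∈ {-2, 1, 3, 4}; ∂f/∂y = -12y(y - 1)(y + 2) = 0 at y ∈ {-2, 0, 1}.
The Hessian is diagonal: diag(f_xx, f_yy). Second derivatives: f_xx(-2)=900, f_xx(1)=-180, f_xx(3)=100, f_xx(4)=-180; f_yy(-2)=-72, f_yy(0)=24, f_yy(1)=-36.
Saddle points occur where the two diagonal entries have opposite signs: (-2, -2), (-2, 1), (1, 0), (3, -2), (3, 1), (4, 0). Count: 6.

6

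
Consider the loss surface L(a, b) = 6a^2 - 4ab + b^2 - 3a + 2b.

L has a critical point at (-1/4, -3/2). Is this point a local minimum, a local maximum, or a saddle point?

The Hessian of L is constant: H = [[12, -4], [-4, 2]].
det(H) = 12·2 − (-4)² = 8.
det(H) > 0 and tr(H) = 14 > 0, so H is positive definite and the point is a local minimum.

local minimum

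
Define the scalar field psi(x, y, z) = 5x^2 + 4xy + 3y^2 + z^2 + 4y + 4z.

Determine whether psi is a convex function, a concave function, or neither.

psi is quadratic, so its Hessian is the constant matrix H = [[10, 4, 0], [4, 6, 0], [0, 0, 2]].
Leading principal minors: 10, 44, 88.
All positive ⇒ H ≻ 0 ⇒ convex.

convex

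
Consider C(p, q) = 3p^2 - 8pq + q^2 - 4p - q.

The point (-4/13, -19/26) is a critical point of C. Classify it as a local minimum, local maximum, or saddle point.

saddle point

The Hessian of C is constant: H = [[6, -8], [-8, 2]].
det(H) = 6·2 − (-8)² = -52.
Since det(H) < 0, H is indefinite and the critical point is a saddle point.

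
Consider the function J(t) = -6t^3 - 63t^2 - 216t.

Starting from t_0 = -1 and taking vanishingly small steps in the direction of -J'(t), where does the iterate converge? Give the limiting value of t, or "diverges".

J'(t) = -18(t + 3)(t + 4), so J'(-1) = -108.
Gradient descent moves in the -J' direction, i.e. t is increasing.
There is no critical point above t=-1, and J' keeps the same sign, so the iterate runs off to +∞.

diverges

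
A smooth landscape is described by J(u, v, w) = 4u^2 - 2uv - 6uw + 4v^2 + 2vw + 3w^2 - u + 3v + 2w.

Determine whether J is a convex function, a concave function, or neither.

J is quadratic, so its Hessian is the constant matrix H = [[8, -2, -6], [-2, 8, 2], [-6, 2, 6]].
Leading principal minors: 8, 60, 88.
All positive ⇒ H ≻ 0 ⇒ convex.

convex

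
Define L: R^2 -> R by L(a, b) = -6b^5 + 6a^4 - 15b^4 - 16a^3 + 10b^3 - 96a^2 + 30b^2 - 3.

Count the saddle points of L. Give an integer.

6

L separates as a function of a plus a function of b, so ∇L=0 decouples.
∂L/∂a = 24a(a - 4)(a + 2) = 0 at a ∈ {-2, 0, 4}; ∂L/∂b = -30b(b - 1)(b + 1)(b + 2) = 0 at b ∈ {-2, -1, 0, 1}.
The Hessian is diagonal: diag(L_aa, L_bb). Second derivatives: L_aa(-2)=288, L_aa(0)=-192, L_aa(4)=576; L_bb(-2)=180, L_bb(-1)=-60, L_bb(0)=60, L_bb(1)=-180.
Saddle points occur where the two diagonal entries have opposite signs: (-2, -1), (-2, 1), (0, -2), (0, 0), (4, -1), (4, 1). Count: 6.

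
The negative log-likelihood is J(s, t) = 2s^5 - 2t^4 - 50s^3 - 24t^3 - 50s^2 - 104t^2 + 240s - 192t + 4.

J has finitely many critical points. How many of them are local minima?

J separates as a function of s plus a function of t, so ∇J=0 decouples.
∂J/∂s = 10(s - 4)(s - 1)(s + 2)(s + 3) = 0 at s ∈ {-3, -2, 1, 4}; ∂J/∂t = -8(t + 2)(t + 3)(t + 4) = 0 at t ∈ {-4, -3, -2}.
The Hessian is diagonal: diag(J_ss, J_tt). Second derivatives: J_ss(-3)=-280, J_ss(-2)=180, J_ss(1)=-360, J_ss(4)=1260; J_tt(-4)=-16, J_tt(-3)=8, J_tt(-2)=-16.
Local minima occur where both diagonal entries positive: (-2, -3), (4, -3). Count: 2.

2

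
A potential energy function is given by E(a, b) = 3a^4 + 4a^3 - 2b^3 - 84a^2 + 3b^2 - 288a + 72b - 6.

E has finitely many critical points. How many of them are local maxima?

1

E separates as a function of a plus a function of b, so ∇E=0 decouples.
∂E/∂a = 12(a - 4)(a + 2)(a + 3) = 0 at a ∈ {-3, -2, 4}; ∂E/∂b = -6(b - 4)(b + 3) = 0 at b ∈ {-3, 4}.
The Hessian is diagonal: diag(E_aa, E_bb). Second derivatives: E_aa(-3)=84, E_aa(-2)=-72, E_aa(4)=504; E_bb(-3)=42, E_bb(4)=-42.
Local maxima occur where both diagonal entries negative: (-2, 4). Count: 1.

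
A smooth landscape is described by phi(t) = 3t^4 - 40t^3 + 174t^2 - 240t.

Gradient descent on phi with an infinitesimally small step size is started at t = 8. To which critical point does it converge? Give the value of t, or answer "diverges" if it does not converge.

phi'(t) = 12(t - 5)(t - 4)(t - 1), so phi'(8) = 1008.
Gradient descent moves in the -phi' direction, i.e. t is decreasing.
The nearest critical point in that direction is t = 5, where phi'' = 48 > 0 (a local minimum). The iterate converges there.

5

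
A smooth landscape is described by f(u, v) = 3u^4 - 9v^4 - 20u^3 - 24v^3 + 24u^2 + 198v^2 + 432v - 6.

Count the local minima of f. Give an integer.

f separates as a function of u plus a function of v, so ∇f=0 decouples.
∂f/∂u = 12u(u - 4)(u - 1) = 0 at u ∈ {0, 1, 4}; ∂f/∂v = -36(v - 3)(v + 1)(v + 4) = 0 at v ∈ {-4, -1, 3}.
The Hessian is diagonal: diag(f_uu, f_vv). Second derivatives: f_uu(0)=48, f_uu(1)=-36, f_uu(4)=144; f_vv(-4)=-756, f_vv(-1)=432, f_vv(3)=-1008.
Local minima occur where both diagonal entries positive: (0, -1), (4, -1). Count: 2.

2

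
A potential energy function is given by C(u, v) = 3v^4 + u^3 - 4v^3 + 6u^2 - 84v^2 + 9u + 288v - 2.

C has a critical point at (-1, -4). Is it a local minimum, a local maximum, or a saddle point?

The mixed partial ∂²C/∂u∂v is 0, so the Hessian at any point is diag(C_uu, C_vv) = diag(6(u + 2), 12(3v^2 - 2v - 14)).
At (-1, -4): H = diag(6, 504).
Both eigenvalues are positive, so H is positive definite: a local minimum.

local minimum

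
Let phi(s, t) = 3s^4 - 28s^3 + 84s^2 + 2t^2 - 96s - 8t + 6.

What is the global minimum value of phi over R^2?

-66

phi(s,t) separates as P(s) + Q(t) + 6, so its minimum is min P + min Q + 6.
P'(s) = 12(s - 4)(s - 2)(s - 1) vanishes at s ∈ {1, 2, 4}; Q'(t) = 4(t - 2) vanishes at t ∈ {2}.
Local minima of P (where P''>0): P(1)=-37, P(4)=-64. Local minima of Q: Q(2)=-8.
So the global minimum of phi is P(4) + Q(2) + 6 = -64 − 8 + 6 = -66, attained at (4, 2).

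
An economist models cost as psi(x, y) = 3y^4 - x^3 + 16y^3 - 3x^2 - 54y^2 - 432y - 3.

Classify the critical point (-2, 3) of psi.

The mixed partial ∂²psi/∂x∂y is 0, so the Hessian at any point is diag(psi_xx, psi_yy) = diag(-6(x + 1), 12(3y^2 + 8y - 9)).
At (-2, 3): H = diag(6, 504).
Both eigenvalues are positive, so H is positive definite: a local minimum.

local minimum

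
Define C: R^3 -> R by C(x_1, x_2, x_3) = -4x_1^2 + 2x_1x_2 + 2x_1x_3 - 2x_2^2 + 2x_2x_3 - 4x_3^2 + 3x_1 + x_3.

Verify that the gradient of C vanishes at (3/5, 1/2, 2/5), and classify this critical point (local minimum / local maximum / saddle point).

∇C = (-8x_1 + 2x_2 + 2x_3 + 3, 2x_1 - 4x_2 + 2x_3, 2x_1 + 2x_2 - 8x_3 + 1); substituting (3/5, 1/2, 2/5) gives ∇C = (0, 0, 0), so (3/5, 1/2, 2/5) is indeed a critical point.
The Hessian is constant: H = [[-8, 2, 2], [2, -4, 2], [2, 2, -8]].
Leading principal minors: Δ₁ = -8, Δ₂ = 28, Δ₃ = -160.
The minors alternate sign starting negative (−, +, −), so H is negative definite: a local maximum.

local maximum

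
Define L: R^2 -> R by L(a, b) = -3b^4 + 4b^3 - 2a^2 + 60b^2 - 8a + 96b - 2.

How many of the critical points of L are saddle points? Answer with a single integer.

L separates as a function of a plus a function of b, so ∇L=0 decouples.
∂L/∂a = -4(a + 2) = 0 at a ∈ {-2}; ∂L/∂b = -12(b - 4)(b + 1)(b + 2) = 0 at b ∈ {-2, -1, 4}.
The Hessian is diagonal: diag(L_aa, L_bb). Second derivatives: L_aa(-2)=-4; L_bb(-2)=-72, L_bb(-1)=60, L_bb(4)=-360.
Saddle points occur where the two diagonal entries have opposite signs: (-2, -1). Count: 1.

1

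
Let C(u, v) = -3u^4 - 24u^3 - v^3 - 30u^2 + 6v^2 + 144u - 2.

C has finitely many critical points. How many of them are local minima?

1

C separates as a function of u plus a function of v, so ∇C=0 decouples.
∂C/∂u = -12(u - 1)(u + 3)(u + 4) = 0 at u ∈ {-4, -3, 1}; ∂C/∂v = -3v(v - 4) = 0 at v ∈ {0, 4}.
The Hessian is diagonal: diag(C_uu, C_vv). Second derivatives: C_uu(-4)=-60, C_uu(-3)=48, C_uu(1)=-240; C_vv(0)=12, C_vv(4)=-12.
Local minima occur where both diagonal entries positive: (-3, 0). Count: 1.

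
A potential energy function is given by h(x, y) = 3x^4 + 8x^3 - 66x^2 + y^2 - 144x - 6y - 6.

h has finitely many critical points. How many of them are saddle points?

h separates as a function of x plus a function of y, so ∇h=0 decouples.
∂h/∂x = 12(x - 3)(x + 1)(x + 4) = 0 at x ∈ {-4, -1, 3}; ∂h/∂y = 2(y - 3) = 0 at y ∈ {3}.
The Hessian is diagonal: diag(h_xx, h_yy). Second derivatives: h_xx(-4)=252, h_xx(-1)=-144, h_xx(3)=336; h_yy(3)=2.
Saddle points occur where the two diagonal entries have opposite signs: (-1, 3). Count: 1.

1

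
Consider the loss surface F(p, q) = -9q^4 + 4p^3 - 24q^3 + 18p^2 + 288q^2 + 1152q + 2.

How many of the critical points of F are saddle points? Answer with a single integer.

3

F separates as a function of p plus a function of q, so ∇F=0 decouples.
∂F/∂p = 12p(p + 3) = 0 at p ∈ {-3, 0}; ∂F/∂q = -36(q - 4)(q + 2)(q + 4) = 0 at q ∈ {-4, -2, 4}.
The Hessian is diagonal: diag(F_pp, F_qq). Second derivatives: F_pp(-3)=-36, F_pp(0)=36; F_qq(-4)=-576, F_qq(-2)=432, F_qq(4)=-1728.
Saddle points occur where the two diagonal entries have opposite signs: (-3, -2), (0, -4), (0, 4). Count: 3.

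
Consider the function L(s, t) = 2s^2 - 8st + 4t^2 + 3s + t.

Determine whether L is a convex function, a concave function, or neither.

L is quadratic, so its Hessian is the constant matrix H = [[4, -8], [-8, 8]].
det(H) = -32, tr(H) = 12.
det(H) < 0, so H is indefinite: neither convex nor concave.

neither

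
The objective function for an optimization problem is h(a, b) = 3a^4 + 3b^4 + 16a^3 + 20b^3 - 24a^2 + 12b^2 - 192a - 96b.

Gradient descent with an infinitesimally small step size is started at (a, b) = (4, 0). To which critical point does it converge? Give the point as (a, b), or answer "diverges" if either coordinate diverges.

h is separable, so gradient descent decouples: a follows -∂h/∂a, b follows -∂h/∂b.
∂h/∂a = 12(a - 2)(a + 2)(a + 4); at a=4 this is 1152, so a decreases.
∂h/∂b = 12(b - 1)(b + 2)(b + 4); at b=0 this is -96, so b increases.
a converges to its nearest critical value 2 (a local min of the a-part); b converges to 1. The iterate converges to (2, 1).

(2, 1)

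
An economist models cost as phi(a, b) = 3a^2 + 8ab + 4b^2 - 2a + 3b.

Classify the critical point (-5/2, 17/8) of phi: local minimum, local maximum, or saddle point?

saddle point

The Hessian of phi is constant: H = [[6, 8], [8, 8]].
det(H) = 6·8 − 8² = -16.
Since det(H) < 0, H is indefinite and the critical point is a saddle point.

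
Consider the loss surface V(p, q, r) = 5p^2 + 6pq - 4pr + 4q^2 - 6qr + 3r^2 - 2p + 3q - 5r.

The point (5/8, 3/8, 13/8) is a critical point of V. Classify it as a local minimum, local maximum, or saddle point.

The Hessian is constant: H = [[10, 6, -4], [6, 8, -6], [-4, -6, 6]].
Leading principal minors: Δ₁ = 10, Δ₂ = 44, Δ₃ = 64.
All leading minors are positive, so H is positive definite: a local minimum.

local minimum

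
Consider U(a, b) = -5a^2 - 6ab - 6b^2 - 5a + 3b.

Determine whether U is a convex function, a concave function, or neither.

U is quadratic, so its Hessian is the constant matrix H = [[-10, -6], [-6, -12]].
det(H) = 84, tr(H) = -22.
det(H) > 0 and tr(H) < 0, so H is negative definite everywhere: concave.

concave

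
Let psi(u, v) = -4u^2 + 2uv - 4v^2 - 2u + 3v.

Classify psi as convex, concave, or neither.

concave

psi is quadratic, so its Hessian is the constant matrix H = [[-8, 2], [2, -8]].
det(H) = 60, tr(H) = -16.
det(H) > 0 and tr(H) < 0, so H is negative definite everywhere: concave.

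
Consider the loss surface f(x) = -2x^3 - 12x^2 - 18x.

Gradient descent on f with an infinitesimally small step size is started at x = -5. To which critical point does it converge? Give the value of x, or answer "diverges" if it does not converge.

f'(x) = -6(x + 1)(x + 3), so f'(-5) = -48.
Gradient descent moves in the -f' direction, i.e. x is increasing.
The nearest critical point in that direction is x = -3, where f'' = 12 > 0 (a local minimum). The iterate converges there.

-3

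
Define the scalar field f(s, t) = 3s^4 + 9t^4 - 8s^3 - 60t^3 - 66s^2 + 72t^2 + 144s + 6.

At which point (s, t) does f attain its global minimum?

(-3, 4)

f(s,t) separates as P(s) + Q(t) + 6, so its minimum is min P + min Q + 6.
P'(s) = 12(s - 4)(s - 1)(s + 3) vanishes at s ∈ {-3, 1, 4}; Q'(t) = 36t(t - 4)(t - 1) vanishes at t ∈ {0, 1, 4}.
Local minima of P (where P''>0): P(-3)=-567, P(4)=-224. Local minima of Q: Q(0)=0, Q(4)=-384.
So the global minimum of f is P(-3) + Q(4) + 6 = -567 − 384 + 6 = -945, attained at (-3, 4).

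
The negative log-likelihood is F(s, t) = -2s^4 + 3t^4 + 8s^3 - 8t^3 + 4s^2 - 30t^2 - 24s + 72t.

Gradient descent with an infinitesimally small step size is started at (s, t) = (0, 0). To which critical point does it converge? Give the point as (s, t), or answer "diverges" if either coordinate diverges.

F is separable, so gradient descent decouples: s follows -∂F/∂s, t follows -∂F/∂t.
∂F/∂s = -8(s - 3)(s - 1)(s + 1); at s=0 this is -24, so s increases.
∂F/∂t = 12(t - 3)(t - 1)(t + 2); at t=0 this is 72, so t decreases.
s converges to its nearest critical value 1 (a local min of the s-part); t converges to -2. The iterate converges to (1, -2).

(1, -2)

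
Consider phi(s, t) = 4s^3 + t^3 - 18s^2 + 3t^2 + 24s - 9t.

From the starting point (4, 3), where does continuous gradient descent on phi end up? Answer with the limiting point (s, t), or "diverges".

phi is separable, so gradient descent decouples: s follows -∂phi/∂s, t follows -∂phi/∂t.
∂phi/∂s = 12(s - 2)(s - 1); at s=4 this is 72, so s decreases.
∂phi/∂t = 3(t - 1)(t + 3); at t=3 this is 36, so t decreases.
s converges to its nearest critical value 2 (a local min of the s-part); t converges to 1. The iterate converges to (2, 1).

(2, 1)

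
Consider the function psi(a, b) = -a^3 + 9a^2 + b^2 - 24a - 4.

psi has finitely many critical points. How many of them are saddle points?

psi separates as a function of a plus a function of b, so ∇psi=0 decouples.
∂psi/∂a = -3(a - 4)(a - 2) = 0 at a ∈ {2, 4}; ∂psi/∂b = 2b = 0 at b ∈ {0}.
The Hessian is diagonal: diag(psi_aa, psi_bb). Second derivatives: psi_aa(2)=6, psi_aa(4)=-6; psi_bb(0)=2.
Saddle points occur where the two diagonal entries have opposite signs: (4, 0). Count: 1.

1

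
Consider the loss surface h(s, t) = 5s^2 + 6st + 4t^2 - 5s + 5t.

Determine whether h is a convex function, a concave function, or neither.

h is quadratic, so its Hessian is the constant matrix H = [[10, 6], [6, 8]].
det(H) = 44, tr(H) = 18.
det(H) > 0 and tr(H) > 0, so H is positive definite everywhere: convex.

convex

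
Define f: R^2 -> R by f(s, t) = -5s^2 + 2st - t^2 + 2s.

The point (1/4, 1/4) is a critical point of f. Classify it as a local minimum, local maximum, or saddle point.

local maximum

The Hessian of f is constant: H = [[-10, 2], [2, -2]].
det(H) = (-10)·(-2) − 2² = 16.
det(H) > 0 and tr(H) = -12 < 0, so H is negative definite and the point is a local maximum.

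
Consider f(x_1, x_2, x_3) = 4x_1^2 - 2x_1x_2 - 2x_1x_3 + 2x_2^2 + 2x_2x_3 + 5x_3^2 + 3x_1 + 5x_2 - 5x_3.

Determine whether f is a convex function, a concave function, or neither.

convex

f is quadratic, so its Hessian is the constant matrix H = [[8, -2, -2], [-2, 4, 2], [-2, 2, 10]].
Leading principal minors: 8, 28, 248.
All positive ⇒ H ≻ 0 ⇒ convex.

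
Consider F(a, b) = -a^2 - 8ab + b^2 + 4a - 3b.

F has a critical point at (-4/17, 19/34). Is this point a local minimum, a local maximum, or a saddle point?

saddle point

The Hessian of F is constant: H = [[-2, -8], [-8, 2]].
det(H) = (-2)·2 − (-8)² = -68.
Since det(H) < 0, H is indefinite and the critical point is a saddle point.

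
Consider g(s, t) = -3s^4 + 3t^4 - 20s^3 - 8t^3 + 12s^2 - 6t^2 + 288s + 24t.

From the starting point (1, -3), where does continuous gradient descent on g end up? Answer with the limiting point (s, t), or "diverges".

g is separable, so gradient descent decouples: s follows -∂g/∂s, t follows -∂g/∂t.
∂g/∂s = -12(s - 2)(s + 3)(s + 4); at s=1 this is 240, so s decreases.
∂g/∂t = 12(t - 2)(t - 1)(t + 1); at t=-3 this is -480, so t increases.
s converges to its nearest critical value -3 (a local min of the s-part); t converges to -1. The iterate converges to (-3, -1).

(-3, -1)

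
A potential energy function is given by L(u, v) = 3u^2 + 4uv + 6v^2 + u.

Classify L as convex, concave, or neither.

convex

L is quadratic, so its Hessian is the constant matrix H = [[6, 4], [4, 12]].
det(H) = 56, tr(H) = 18.
det(H) > 0 and tr(H) > 0, so H is positive definite everywhere: convex.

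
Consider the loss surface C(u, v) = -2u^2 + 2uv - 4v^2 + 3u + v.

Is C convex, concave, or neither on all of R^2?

concave

C is quadratic, so its Hessian is the constant matrix H = [[-4, 2], [2, -8]].
det(H) = 28, tr(H) = -12.
det(H) > 0 and tr(H) < 0, so H is negative definite everywhere: concave.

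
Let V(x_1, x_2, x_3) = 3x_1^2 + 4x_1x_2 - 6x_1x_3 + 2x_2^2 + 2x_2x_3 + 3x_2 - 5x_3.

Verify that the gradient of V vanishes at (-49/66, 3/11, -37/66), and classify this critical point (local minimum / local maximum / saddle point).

saddle point

∇V = (6x_1 + 4x_2 - 6x_3, 4x_1 + 4x_2 + 2x_3 + 3, -6x_1 + 2x_2 - 5); substituting (-49/66, 3/11, -37/66) gives ∇V = (0, 0, 0), so (-49/66, 3/11, -37/66) is indeed a critical point.
The Hessian is constant: H = [[6, 4, -6], [4, 4, 2], [-6, 2, 0]].
Leading principal minors: Δ₁ = 6, Δ₂ = 8, Δ₃ = -264.
The minors fit neither the all-positive nor the alternating-sign pattern, so H is indefinite: a saddle point.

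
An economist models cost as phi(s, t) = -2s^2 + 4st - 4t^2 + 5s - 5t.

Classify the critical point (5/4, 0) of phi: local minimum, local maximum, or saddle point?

local maximum

The Hessian of phi is constant: H = [[-4, 4], [4, -8]].
det(H) = (-4)·(-8) − 4² = 16.
det(H) > 0 and tr(H) = -12 < 0, so H is negative definite and the point is a local maximum.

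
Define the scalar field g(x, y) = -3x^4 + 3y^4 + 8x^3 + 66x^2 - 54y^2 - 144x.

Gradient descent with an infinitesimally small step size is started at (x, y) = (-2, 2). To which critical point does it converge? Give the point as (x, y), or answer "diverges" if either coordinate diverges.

g is separable, so gradient descent decouples: x follows -∂g/∂x, y follows -∂g/∂y.
∂g/∂x = -12(x - 4)(x - 1)(x + 3); at x=-2 this is -216, so x increases.
∂g/∂y = 12y(y - 3)(y + 3); at y=2 this is -120, so y increases.
x converges to its nearest critical value 1 (a local min of the x-part); y converges to 3. The iterate converges to (1, 3).

(1, 3)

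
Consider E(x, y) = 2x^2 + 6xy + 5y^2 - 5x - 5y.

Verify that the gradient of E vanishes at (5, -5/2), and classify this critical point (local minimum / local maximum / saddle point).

∇E = (4x + 6y - 5, 6x + 10y - 5); substituting (5, -5/2) gives ∇E = (0, 0), so (5, -5/2) is indeed a critical point.
The Hessian of E is constant: H = [[4, 6], [6, 10]].
det(H) = 4·10 − 6² = 4.
det(H) > 0 and tr(H) = 14 > 0, so H is positive definite and the point is a local minimum.

local minimum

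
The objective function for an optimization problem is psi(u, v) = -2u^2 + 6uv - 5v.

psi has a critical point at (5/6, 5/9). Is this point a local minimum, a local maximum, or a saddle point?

saddle point

The Hessian of psi is constant: H = [[-4, 6], [6, 0]].
det(H) = (-4)·0 − 6² = -36.
Since det(H) < 0, H is indefinite and the critical point is a saddle point.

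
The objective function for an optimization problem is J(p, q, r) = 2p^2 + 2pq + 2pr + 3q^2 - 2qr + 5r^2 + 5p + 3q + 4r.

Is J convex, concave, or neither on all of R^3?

J is quadratic, so its Hessian is the constant matrix H = [[4, 2, 2], [2, 6, -2], [2, -2, 10]].
Leading principal minors: 4, 20, 144.
All positive ⇒ H ≻ 0 ⇒ convex.

convex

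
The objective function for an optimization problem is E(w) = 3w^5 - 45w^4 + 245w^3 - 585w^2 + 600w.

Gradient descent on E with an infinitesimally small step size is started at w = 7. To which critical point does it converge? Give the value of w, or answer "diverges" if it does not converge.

E'(w) = 15(w - 5)(w - 4)(w - 2)(w - 1), so E'(7) = 2700.
Gradient descent moves in the -E' direction, i.e. w is decreasing.
The nearest critical point in that direction is w = 5, where E'' = 180 > 0 (a local minimum). The iterate converges there.

5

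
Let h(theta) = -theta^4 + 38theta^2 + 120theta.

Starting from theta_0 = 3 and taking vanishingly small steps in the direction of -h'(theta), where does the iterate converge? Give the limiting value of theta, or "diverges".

h'(theta) = -4(theta - 5)(theta + 2)(theta + 3), so h'(3) = 240.
Gradient descent moves in the -h' direction, i.e. theta is decreasing.
The nearest critical point in that direction is theta = -2, where h'' = 28 > 0 (a local minimum). The iterate converges there.

-2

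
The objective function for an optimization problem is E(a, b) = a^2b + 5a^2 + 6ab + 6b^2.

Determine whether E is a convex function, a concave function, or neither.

The term a^2b is cubic, so the Hessian is not constant.
∂²E/∂a² = 2b + 10, which takes both signs as b varies (negative for sufficiently negative b). A diagonal entry of the Hessian changing sign means the Hessian is neither positive- nor negative-semidefinite on all of R^2.

neither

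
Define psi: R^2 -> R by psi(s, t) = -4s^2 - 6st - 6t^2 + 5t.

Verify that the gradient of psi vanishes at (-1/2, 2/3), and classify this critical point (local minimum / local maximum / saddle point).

local maximum

∇psi = (-8s - 6t, -6s - 12t + 5); substituting (-1/2, 2/3) gives ∇psi = (0, 0), so (-1/2, 2/3) is indeed a critical point.
The Hessian of psi is constant: H = [[-8, -6], [-6, -12]].
det(H) = (-8)·(-12) − (-6)² = 60.
det(H) > 0 and tr(H) = -20 < 0, so H is negative definite and the point is a local maximum.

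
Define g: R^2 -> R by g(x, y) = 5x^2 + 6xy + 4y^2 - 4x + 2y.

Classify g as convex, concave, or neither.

g is quadratic, so its Hessian is the constant matrix H = [[10, 6], [6, 8]].
det(H) = 44, tr(H) = 18.
det(H) > 0 and tr(H) > 0, so H is positive definite everywhere: convex.

convex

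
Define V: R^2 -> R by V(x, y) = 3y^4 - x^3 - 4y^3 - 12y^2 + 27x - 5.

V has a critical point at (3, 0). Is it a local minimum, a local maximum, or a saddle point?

The mixed partial ∂²V/∂x∂y is 0, so the Hessian at any point is diag(V_xx, V_yy) = diag(-6x, 12(3y^2 - 2y - 2)).
At (3, 0): H = diag(-18, -24).
Both eigenvalues are negative, so H is negative definite: a local maximum.

local maximum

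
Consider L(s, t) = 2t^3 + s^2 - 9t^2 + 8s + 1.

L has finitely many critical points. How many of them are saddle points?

L separates as a function of s plus a function of t, so ∇L=0 decouples.
∂L/∂s = 2(s + 4) = 0 at s ∈ {-4}; ∂L/∂t = 6t(t - 3) = 0 at t ∈ {0, 3}.
The Hessian is diagonal: diag(L_ss, L_tt). Second derivatives: L_ss(-4)=2; L_tt(0)=-18, L_tt(3)=18.
Saddle points occur where the two diagonal entries have opposite signs: (-4, 0). Count: 1.

1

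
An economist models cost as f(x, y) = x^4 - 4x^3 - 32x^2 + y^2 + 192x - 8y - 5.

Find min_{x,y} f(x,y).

-789

f(x,y) separates as P(x) + Q(y) − 5, so its minimum is min P + min Q − 5.
P'(x) = 4(x - 4)(x - 3)(x + 4) vanishes at x ∈ {-4, 3, 4}; Q'(y) = 2y - 8 vanishes at y ∈ {4}.
Local minima of P (where P''>0): P(-4)=-768, P(4)=256. Local minima of Q: Q(4)=-16.
So the global minimum of f is P(-4) + Q(4) − 5 = -768 − 16 − 5 = -789, attained at (-4, 4).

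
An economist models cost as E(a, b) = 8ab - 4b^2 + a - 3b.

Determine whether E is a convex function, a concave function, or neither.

E is quadratic, so its Hessian is the constant matrix H = [[0, 8], [8, -8]].
det(H) = -64, tr(H) = -8.
det(H) < 0, so H is indefinite: neither convex nor concave.

neither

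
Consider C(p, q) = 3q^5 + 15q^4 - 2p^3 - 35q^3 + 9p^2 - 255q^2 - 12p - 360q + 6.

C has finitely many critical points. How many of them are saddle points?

4

C separates as a function of p plus a function of q, so ∇C=0 decouples.
∂C/∂p = -6(p - 2)(p - 1) = 0 at p ∈ {1, 2}; ∂C/∂q = 15(q - 3)(q + 1)(q + 2)(q + 4) = 0 at q ∈ {-4, -2, -1, 3}.
The Hessian is diagonal: diag(C_pp, C_qq). Second derivatives: C_pp(1)=6, C_pp(2)=-6; C_qq(-4)=-630, C_qq(-2)=150, C_qq(-1)=-180, C_qq(3)=2100.
Saddle points occur where the two diagonal entries have opposite signs: (1, -4), (1, -1), (2, -2), (2, 3). Count: 4.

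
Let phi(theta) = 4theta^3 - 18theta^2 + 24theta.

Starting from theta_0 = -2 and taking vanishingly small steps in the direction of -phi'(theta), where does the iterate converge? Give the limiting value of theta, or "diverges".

diverges

phi'(theta) = 12(theta - 2)(theta - 1), so phi'(-2) = 144.
Gradient descent moves in the -phi' direction, i.e. theta is decreasing.
There is no critical point below theta=-2, and phi' keeps the same sign, so the iterate runs off to −∞.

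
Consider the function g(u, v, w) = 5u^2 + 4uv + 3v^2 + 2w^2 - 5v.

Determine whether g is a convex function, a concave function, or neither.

g is quadratic, so its Hessian is the constant matrix H = [[10, 4, 0], [4, 6, 0], [0, 0, 4]].
Leading principal minors: 10, 44, 176.
All positive ⇒ H ≻ 0 ⇒ convex.

convex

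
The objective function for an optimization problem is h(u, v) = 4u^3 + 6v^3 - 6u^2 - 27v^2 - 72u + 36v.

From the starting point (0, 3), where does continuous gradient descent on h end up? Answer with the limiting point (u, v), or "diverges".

(3, 2)

h is separable, so gradient descent decouples: u follows -∂h/∂u, v follows -∂h/∂v.
∂h/∂u = 12(u - 3)(u + 2); at u=0 this is -72, so u increases.
∂h/∂v = 18(v - 2)(v - 1); at v=3 this is 36, so v decreases.
u converges to its nearest critical value 3 (a local min of the u-part); v converges to 2. The iterate converges to (3, 2).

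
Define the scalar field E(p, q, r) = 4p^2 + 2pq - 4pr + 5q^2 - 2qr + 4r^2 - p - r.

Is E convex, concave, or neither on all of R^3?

convex

E is quadratic, so its Hessian is the constant matrix H = [[8, 2, -4], [2, 10, -2], [-4, -2, 8]].
Leading principal minors: 8, 76, 448.
All positive ⇒ H ≻ 0 ⇒ convex.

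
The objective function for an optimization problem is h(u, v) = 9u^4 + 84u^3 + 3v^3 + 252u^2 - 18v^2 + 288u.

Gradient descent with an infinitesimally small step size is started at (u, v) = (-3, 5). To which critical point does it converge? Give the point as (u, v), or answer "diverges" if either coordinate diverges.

h is separable, so gradient descent decouples: u follows -∂h/∂u, v follows -∂h/∂v.
∂h/∂u = 36(u + 1)(u + 2)(u + 4); at u=-3 this is 72, so u decreases.
∂h/∂v = 9v(v - 4); at v=5 this is 45, so v decreases.
u converges to its nearest critical value -4 (a local min of the u-part); v converges to 4. The iterate converges to (-4, 4).

(-4, 4)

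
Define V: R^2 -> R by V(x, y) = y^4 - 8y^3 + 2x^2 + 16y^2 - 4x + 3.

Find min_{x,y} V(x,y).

V(x,y) separates as P(x) + Q(y) + 3, so its minimum is min P + min Q + 3.
P'(x) = 4x - 4 vanishes at x ∈ {1}; Q'(y) = 4y(y - 4)(y - 2) vanishes at y ∈ {0, 2, 4}.
Local minima of P (where P''>0): P(1)=-2. Local minima of Q: Q(0)=0, Q(4)=0.
So the global minimum of V is P(1) + Q(0) + 3 = -2 + 0 + 3 = 1, attained at (1, 0).

1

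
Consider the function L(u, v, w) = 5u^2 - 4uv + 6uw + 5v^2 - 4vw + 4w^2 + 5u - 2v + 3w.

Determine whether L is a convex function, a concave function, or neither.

L is quadratic, so its Hessian is the constant matrix H = [[10, -4, 6], [-4, 10, -4], [6, -4, 8]].
Leading principal minors: 10, 84, 344.
All positive ⇒ H ≻ 0 ⇒ convex.

convex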